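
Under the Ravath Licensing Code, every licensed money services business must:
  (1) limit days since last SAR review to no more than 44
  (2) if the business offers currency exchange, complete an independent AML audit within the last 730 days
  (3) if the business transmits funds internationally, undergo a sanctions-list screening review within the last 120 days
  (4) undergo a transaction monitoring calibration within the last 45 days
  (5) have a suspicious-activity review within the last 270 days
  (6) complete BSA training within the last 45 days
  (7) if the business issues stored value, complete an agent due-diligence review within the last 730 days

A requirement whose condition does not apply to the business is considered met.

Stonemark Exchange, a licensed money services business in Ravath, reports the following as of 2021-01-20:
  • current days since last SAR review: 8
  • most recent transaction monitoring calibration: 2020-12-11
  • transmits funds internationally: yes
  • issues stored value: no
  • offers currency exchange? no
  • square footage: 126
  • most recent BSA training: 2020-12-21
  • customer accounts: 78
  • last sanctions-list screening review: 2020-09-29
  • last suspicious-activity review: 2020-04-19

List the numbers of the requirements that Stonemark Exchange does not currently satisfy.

1. days since last SAR review 8 ≤ 44 → met
2. condition 'offers currency exchange' does not hold → requirement n/a → met
3. condition 'transmits funds internationally' holds; sanctions-list screening review 113 days ago vs limit 120 → met
4. transaction monitoring calibration 40 days ago vs limit 45 → met
5. suspicious-activity review 276 days ago vs limit 270 → not met
6. BSA training 30 days ago vs limit 45 → met
7. condition 'issues stored value' does not hold → requirement n/a → met
Not met: 5

5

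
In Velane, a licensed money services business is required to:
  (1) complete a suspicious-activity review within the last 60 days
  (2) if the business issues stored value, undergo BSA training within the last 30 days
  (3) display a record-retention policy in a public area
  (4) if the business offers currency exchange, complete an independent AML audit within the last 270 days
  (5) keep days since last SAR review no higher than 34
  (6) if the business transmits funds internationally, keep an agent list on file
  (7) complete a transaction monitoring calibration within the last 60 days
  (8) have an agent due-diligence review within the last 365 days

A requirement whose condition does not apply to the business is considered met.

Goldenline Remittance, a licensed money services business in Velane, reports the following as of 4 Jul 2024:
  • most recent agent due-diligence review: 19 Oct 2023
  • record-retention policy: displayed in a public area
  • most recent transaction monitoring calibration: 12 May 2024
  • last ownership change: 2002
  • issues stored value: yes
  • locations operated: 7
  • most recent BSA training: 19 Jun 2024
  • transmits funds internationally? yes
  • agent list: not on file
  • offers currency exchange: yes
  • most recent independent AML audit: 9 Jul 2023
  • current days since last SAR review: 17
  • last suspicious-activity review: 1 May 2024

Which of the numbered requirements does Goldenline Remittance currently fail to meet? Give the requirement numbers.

1. suspicious-activity review 64 days ago vs limit 60 → not met
2. condition 'issues stored value' holds; BSA training 15 days ago vs limit 30 → met
3. record-retention policy present → met
4. condition 'offers currency exchange' holds; independent AML audit 361 days ago vs limit 270 → not met
5. days since last SAR review 17 ≤ 34 → met
6. condition 'transmits funds internationally' holds; agent list absent → not met
7. transaction monitoring calibration 53 days ago vs limit 60 → met
8. agent due-diligence review 259 days ago vs limit 365 → met
Not met: 1, 4, 6

1, 4, 6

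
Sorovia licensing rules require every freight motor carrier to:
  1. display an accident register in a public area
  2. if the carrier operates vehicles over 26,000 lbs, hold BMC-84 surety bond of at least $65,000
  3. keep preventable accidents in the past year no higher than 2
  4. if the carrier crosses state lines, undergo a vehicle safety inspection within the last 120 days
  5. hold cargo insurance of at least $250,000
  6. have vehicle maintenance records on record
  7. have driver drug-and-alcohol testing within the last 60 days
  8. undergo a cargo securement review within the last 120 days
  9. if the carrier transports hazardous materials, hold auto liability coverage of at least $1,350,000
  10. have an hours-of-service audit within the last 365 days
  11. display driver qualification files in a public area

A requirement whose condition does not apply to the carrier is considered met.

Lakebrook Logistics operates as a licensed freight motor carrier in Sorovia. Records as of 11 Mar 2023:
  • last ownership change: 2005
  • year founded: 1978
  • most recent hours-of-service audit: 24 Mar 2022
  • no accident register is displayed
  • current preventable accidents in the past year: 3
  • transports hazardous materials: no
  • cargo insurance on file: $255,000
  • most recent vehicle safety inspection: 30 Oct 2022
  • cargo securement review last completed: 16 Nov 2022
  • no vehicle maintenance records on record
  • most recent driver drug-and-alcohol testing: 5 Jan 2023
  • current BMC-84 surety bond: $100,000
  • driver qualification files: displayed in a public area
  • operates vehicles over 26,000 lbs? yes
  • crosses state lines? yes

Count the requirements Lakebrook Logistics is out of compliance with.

5

1. accident register absent → not met
2. condition 'operates vehicles over 26,000 lbs' holds; BMC-84 surety bond $100,000 ≥ $65,000 → met
3. preventable accidents in the past year 3 > 2 → not met
4. condition 'crosses state lines' holds; vehicle safety inspection 132 days ago vs limit 120 → not met
5. cargo insurance $255,000 ≥ $250,000 → met
6. vehicle maintenance records absent → not met
7. driver drug-and-alcohol testing 65 days ago vs limit 60 → not met
8. cargo securement review 115 days ago vs limit 120 → met
9. condition 'transports hazardous materials' does not hold → requirement n/a → met
10. hours-of-service audit 352 days ago vs limit 365 → met
11. driver qualification files present → met
Not met: 5 of 11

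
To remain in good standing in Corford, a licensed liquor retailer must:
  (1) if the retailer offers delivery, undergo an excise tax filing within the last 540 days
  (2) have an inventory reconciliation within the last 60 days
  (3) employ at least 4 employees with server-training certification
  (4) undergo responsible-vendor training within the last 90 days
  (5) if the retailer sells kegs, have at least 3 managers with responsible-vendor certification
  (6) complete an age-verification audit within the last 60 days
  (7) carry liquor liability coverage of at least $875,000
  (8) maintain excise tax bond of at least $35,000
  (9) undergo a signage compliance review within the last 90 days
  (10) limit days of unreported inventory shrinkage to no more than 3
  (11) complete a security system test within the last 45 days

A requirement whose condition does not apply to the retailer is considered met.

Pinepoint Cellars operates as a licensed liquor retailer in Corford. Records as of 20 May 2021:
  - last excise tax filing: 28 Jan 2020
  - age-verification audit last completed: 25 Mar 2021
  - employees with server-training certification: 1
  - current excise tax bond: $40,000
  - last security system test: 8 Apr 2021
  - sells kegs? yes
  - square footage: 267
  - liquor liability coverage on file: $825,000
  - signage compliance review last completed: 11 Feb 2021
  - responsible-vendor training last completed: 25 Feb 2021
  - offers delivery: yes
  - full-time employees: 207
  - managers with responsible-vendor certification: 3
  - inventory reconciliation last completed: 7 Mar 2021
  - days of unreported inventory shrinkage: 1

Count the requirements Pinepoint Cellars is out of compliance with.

4

1. condition 'offers delivery' holds; excise tax filing 478 days ago vs limit 540 → met
2. inventory reconciliation 74 days ago vs limit 60 → not met
3. employees with server-training certification 1 < 4 → not met
4. responsible-vendor training 84 days ago vs limit 90 → met
5. condition 'sells kegs' holds; managers with responsible-vendor certification 3 ≥ 3 → met
6. age-verification audit 56 days ago vs limit 60 → met
7. liquor liability coverage $825,000 < $875,000 → not met
8. excise tax bond $40,000 ≥ $35,000 → met
9. signage compliance review 98 days ago vs limit 90 → not met
10. days of unreported inventory shrinkage 1 ≤ 3 → met
11. security system test 42 days ago vs limit 45 → met
Not met: 4 of 11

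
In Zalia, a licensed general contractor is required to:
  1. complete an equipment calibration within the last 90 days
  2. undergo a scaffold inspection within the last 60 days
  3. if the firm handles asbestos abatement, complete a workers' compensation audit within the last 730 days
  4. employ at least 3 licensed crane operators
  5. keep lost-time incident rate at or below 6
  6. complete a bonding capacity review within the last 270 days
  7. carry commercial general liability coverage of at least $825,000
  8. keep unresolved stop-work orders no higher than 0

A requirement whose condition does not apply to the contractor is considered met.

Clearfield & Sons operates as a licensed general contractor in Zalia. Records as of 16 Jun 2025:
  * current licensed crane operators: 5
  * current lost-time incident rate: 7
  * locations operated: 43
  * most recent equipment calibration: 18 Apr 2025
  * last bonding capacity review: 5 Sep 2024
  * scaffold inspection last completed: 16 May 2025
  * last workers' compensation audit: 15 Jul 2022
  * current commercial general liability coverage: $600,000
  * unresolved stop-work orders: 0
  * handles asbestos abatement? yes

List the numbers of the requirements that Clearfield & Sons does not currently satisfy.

3, 5, 6, 7

1. equipment calibration 59 days ago vs limit 90 → met
2. scaffold inspection 31 days ago vs limit 60 → met
3. condition 'handles asbestos abatement' holds; workers' compensation audit 1067 days ago vs limit 730 → not met
4. licensed crane operators 5 ≥ 3 → met
5. lost-time incident rate 7 > 6 → not met
6. bonding capacity review 284 days ago vs limit 270 → not met
7. commercial general liability coverage $600,000 < $825,000 → not met
8. unresolved stop-work orders 0 ≤ 0 → met
Not met: 3, 5, 6, 7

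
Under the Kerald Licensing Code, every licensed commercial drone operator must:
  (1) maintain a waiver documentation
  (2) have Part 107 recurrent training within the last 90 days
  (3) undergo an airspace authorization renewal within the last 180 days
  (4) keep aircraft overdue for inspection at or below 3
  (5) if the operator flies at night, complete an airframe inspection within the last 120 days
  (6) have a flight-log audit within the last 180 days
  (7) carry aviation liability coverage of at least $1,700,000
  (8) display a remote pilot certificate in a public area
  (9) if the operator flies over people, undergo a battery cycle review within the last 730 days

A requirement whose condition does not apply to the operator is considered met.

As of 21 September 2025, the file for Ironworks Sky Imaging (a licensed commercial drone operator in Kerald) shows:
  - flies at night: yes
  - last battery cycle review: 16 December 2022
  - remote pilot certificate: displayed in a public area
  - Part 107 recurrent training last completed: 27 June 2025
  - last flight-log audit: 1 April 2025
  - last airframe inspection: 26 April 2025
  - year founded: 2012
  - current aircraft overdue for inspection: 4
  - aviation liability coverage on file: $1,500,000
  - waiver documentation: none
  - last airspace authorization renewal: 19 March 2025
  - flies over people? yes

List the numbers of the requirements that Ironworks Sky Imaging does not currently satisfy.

1. waiver documentation absent → not met
2. Part 107 recurrent training 86 days ago vs limit 90 → met
3. airspace authorization renewal 186 days ago vs limit 180 → not met
4. aircraft overdue for inspection 4 > 3 → not met
5. condition 'flies at night' holds; airframe inspection 148 days ago vs limit 120 → not met
6. flight-log audit 173 days ago vs limit 180 → met
7. aviation liability coverage $1,500,000 < $1,700,000 → not met
8. remote pilot certificate present → met
9. condition 'flies over people' holds; battery cycle review 1010 days ago vs limit 730 → not met
Not met: 1, 3, 4, 5, 7, 9

1, 3, 4, 5, 7, 9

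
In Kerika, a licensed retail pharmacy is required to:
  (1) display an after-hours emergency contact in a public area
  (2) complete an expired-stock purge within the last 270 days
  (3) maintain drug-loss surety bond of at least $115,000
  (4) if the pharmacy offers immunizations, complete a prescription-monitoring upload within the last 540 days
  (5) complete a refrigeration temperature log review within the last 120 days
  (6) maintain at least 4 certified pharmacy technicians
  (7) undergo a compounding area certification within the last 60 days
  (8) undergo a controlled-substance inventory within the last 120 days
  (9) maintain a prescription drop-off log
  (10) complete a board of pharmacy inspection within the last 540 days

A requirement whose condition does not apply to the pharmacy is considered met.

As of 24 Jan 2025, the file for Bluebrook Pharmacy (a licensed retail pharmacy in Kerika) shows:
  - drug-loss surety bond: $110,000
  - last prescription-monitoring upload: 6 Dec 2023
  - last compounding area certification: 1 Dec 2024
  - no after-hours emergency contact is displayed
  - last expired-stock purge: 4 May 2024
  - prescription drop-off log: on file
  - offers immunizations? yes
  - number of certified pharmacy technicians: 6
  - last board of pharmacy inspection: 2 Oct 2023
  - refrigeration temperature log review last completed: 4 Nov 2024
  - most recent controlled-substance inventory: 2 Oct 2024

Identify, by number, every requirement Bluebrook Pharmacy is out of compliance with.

1. after-hours emergency contact absent → not met
2. expired-stock purge 265 days ago vs limit 270 → met
3. drug-loss surety bond $110,000 < $115,000 → not met
4. condition 'offers immunizations' holds; prescription-monitoring upload 415 days ago vs limit 540 → met
5. refrigeration temperature log review 81 days ago vs limit 120 → met
6. certified pharmacy technicians 6 ≥ 4 → met
7. compounding area certification 54 days ago vs limit 60 → met
8. controlled-substance inventory 114 days ago vs limit 120 → met
9. prescription drop-off log present → met
10. board of pharmacy inspection 480 days ago vs limit 540 → met
Not met: 1, 3

1, 3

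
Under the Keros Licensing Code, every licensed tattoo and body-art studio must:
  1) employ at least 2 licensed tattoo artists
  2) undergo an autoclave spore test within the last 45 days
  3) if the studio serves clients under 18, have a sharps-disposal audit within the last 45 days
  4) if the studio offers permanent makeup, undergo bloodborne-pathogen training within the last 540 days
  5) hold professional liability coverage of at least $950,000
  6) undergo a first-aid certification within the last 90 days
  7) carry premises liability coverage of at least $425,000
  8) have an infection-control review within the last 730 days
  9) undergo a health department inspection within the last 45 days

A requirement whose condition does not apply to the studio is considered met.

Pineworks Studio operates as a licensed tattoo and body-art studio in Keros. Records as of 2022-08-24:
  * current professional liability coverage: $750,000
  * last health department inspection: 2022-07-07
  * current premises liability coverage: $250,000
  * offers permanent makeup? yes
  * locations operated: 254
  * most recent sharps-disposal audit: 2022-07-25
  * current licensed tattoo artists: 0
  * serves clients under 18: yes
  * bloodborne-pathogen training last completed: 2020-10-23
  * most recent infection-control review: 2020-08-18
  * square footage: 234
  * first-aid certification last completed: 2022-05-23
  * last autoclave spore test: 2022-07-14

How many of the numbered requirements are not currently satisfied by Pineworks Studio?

7

1. licensed tattoo artists 0 < 2 → not met
2. autoclave spore test 41 days ago vs limit 45 → met
3. condition 'serves clients under 18' holds; sharps-disposal audit 30 days ago vs limit 45 → met
4. condition 'offers permanent makeup' holds; bloodborne-pathogen training 670 days ago vs limit 540 → not met
5. professional liability coverage $750,000 < $950,000 → not met
6. first-aid certification 93 days ago vs limit 90 → not met
7. premises liability coverage $250,000 < $425,000 → not met
8. infection-control review 736 days ago vs limit 730 → not met
9. health department inspection 48 days ago vs limit 45 → not met
Not met: 7 of 9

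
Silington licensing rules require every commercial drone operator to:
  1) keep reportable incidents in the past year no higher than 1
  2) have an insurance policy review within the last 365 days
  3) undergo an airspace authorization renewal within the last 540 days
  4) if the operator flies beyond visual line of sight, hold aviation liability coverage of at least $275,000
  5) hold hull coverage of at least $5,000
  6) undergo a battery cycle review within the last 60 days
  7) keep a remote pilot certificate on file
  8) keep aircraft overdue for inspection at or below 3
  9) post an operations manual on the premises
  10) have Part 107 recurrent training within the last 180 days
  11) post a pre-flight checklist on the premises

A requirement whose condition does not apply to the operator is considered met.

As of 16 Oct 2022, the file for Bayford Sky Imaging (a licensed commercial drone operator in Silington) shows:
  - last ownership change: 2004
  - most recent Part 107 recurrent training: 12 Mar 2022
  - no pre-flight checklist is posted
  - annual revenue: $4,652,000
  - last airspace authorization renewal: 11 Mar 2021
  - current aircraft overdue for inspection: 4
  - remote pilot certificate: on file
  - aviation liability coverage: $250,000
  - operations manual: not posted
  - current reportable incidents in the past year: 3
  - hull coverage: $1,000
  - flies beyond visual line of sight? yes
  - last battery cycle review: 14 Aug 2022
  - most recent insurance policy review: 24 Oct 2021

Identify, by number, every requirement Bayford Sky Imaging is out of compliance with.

1. reportable incidents in the past year 3 > 1 → not met
2. insurance policy review 357 days ago vs limit 365 → met
3. airspace authorization renewal 584 days ago vs limit 540 → not met
4. condition 'flies beyond visual line of sight' holds; aviation liability coverage $250,000 < $275,000 → not met
5. hull coverage $1,000 < $5,000 → not met
6. battery cycle review 63 days ago vs limit 60 → not met
7. remote pilot certificate present → met
8. aircraft overdue for inspection 4 > 3 → not met
9. operations manual absent → not met
10. Part 107 recurrent training 218 days ago vs limit 180 → not met
11. pre-flight checklist absent → not met
Not met: 1, 3, 4, 5, 6, 8, 9, 10, 11

1, 3, 4, 5, 6, 8, 9, 10, 11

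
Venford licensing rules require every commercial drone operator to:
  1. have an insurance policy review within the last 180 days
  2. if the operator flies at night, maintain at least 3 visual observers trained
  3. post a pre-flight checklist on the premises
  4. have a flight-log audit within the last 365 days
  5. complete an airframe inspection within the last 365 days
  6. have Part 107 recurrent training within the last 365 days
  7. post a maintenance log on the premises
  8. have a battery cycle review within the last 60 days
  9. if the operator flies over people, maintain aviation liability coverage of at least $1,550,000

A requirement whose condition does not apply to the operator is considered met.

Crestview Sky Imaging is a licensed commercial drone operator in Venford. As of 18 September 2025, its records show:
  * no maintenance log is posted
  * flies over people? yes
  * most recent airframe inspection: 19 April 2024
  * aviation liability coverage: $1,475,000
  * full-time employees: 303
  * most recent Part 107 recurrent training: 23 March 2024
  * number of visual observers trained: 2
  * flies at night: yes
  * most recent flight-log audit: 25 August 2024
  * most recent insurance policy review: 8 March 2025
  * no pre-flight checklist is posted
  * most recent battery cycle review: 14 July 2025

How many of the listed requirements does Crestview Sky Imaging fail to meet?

1. insurance policy review 194 days ago vs limit 180 → not met
2. condition 'flies at night' holds; visual observers trained 2 < 3 → not met
3. pre-flight checklist absent → not met
4. flight-log audit 389 days ago vs limit 365 → not met
5. airframe inspection 517 days ago vs limit 365 → not met
6. Part 107 recurrent training 544 days ago vs limit 365 → not met
7. maintenance log absent → not met
8. battery cycle review 66 days ago vs limit 60 → not met
9. condition 'flies over people' holds; aviation liability coverage $1,475,000 < $1,550,000 → not met
Not met: 9 of 9

9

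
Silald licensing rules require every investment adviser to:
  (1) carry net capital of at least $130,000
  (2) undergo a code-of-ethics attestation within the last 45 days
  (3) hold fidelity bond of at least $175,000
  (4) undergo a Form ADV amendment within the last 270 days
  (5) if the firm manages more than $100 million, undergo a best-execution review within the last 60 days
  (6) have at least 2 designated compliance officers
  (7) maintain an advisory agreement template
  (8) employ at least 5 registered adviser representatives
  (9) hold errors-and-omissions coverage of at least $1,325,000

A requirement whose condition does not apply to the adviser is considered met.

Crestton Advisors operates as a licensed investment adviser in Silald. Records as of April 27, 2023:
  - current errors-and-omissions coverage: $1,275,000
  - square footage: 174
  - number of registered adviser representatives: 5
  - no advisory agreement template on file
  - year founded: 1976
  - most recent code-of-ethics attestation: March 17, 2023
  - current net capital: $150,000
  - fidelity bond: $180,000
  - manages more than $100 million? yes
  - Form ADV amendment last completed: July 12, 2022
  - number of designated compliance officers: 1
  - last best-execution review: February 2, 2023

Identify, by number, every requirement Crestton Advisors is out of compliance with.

1. net capital $150,000 ≥ $130,000 → met
2. code-of-ethics attestation 41 days ago vs limit 45 → met
3. fidelity bond $180,000 ≥ $175,000 → met
4. Form ADV amendment 289 days ago vs limit 270 → not met
5. condition 'manages more than $100 million' holds; best-execution review 84 days ago vs limit 60 → not met
6. designated compliance officers 1 < 2 → not met
7. advisory agreement template absent → not met
8. registered adviser representatives 5 ≥ 5 → met
9. errors-and-omissions coverage $1,275,000 < $1,325,000 → not met
Not met: 4, 5, 6, 7, 9

4, 5, 6, 7, 9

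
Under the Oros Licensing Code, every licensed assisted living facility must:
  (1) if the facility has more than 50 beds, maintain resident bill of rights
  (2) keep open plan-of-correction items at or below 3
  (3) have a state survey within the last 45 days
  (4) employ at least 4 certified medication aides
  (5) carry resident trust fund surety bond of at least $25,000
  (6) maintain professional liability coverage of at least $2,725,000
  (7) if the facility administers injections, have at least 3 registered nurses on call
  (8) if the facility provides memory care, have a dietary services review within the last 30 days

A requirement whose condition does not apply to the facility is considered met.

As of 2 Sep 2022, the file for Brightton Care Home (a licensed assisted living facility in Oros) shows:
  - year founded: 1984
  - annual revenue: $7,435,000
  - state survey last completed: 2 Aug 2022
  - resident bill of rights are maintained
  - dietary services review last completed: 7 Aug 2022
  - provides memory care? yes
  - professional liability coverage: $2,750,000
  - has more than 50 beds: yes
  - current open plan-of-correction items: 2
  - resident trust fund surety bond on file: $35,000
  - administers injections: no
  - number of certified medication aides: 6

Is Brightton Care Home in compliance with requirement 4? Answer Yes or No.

Yes

4. certified medication aides 6 ≥ 4 → met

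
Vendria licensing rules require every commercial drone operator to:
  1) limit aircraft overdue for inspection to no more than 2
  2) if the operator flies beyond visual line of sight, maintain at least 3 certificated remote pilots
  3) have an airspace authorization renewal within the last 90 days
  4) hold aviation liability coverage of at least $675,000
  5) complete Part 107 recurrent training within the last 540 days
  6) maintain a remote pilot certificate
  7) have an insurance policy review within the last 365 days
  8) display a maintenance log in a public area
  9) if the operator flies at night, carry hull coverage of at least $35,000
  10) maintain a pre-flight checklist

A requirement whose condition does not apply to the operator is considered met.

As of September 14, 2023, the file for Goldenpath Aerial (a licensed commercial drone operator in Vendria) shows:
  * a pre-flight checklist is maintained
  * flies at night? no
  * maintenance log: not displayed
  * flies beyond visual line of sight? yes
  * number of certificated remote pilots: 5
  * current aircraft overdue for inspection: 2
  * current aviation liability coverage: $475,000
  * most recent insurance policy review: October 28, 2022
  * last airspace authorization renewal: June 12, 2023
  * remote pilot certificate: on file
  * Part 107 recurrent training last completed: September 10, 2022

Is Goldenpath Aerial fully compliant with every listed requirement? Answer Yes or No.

No

1. aircraft overdue for inspection 2 ≤ 2 → met
2. condition 'flies beyond visual line of sight' holds; certificated remote pilots 5 ≥ 3 → met
3. airspace authorization renewal 94 days ago vs limit 90 → not met
4. aviation liability coverage $475,000 < $675,000 → not met
5. Part 107 recurrent training 369 days ago vs limit 540 → met
6. remote pilot certificate present → met
7. insurance policy review 321 days ago vs limit 365 → met
8. maintenance log absent → not met
9. condition 'flies at night' does not hold → requirement n/a → met
10. pre-flight checklist present → met
Not met: 3, 4, 8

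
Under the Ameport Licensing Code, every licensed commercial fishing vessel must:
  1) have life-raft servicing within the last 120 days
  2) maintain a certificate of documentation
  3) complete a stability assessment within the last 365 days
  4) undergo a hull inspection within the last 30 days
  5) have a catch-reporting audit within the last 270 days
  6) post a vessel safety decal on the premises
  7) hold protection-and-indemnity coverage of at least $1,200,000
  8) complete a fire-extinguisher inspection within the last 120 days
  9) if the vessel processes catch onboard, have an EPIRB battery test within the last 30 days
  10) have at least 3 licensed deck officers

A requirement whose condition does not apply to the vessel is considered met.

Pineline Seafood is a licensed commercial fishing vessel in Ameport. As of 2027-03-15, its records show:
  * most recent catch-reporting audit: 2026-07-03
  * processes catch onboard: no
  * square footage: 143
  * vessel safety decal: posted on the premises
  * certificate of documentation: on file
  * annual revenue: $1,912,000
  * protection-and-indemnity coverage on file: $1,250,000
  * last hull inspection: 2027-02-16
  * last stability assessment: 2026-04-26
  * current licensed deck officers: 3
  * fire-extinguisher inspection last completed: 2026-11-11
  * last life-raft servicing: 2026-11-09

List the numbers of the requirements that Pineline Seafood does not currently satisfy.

1. life-raft servicing 126 days ago vs limit 120 → not met
2. certificate of documentation present → met
3. stability assessment 323 days ago vs limit 365 → met
4. hull inspection 27 days ago vs limit 30 → met
5. catch-reporting audit 255 days ago vs limit 270 → met
6. vessel safety decal present → met
7. protection-and-indemnity coverage $1,250,000 ≥ $1,200,000 → met
8. fire-extinguisher inspection 124 days ago vs limit 120 → not met
9. condition 'processes catch onboard' does not hold → requirement n/a → met
10. licensed deck officers 3 ≥ 3 → met
Not met: 1, 8

1, 8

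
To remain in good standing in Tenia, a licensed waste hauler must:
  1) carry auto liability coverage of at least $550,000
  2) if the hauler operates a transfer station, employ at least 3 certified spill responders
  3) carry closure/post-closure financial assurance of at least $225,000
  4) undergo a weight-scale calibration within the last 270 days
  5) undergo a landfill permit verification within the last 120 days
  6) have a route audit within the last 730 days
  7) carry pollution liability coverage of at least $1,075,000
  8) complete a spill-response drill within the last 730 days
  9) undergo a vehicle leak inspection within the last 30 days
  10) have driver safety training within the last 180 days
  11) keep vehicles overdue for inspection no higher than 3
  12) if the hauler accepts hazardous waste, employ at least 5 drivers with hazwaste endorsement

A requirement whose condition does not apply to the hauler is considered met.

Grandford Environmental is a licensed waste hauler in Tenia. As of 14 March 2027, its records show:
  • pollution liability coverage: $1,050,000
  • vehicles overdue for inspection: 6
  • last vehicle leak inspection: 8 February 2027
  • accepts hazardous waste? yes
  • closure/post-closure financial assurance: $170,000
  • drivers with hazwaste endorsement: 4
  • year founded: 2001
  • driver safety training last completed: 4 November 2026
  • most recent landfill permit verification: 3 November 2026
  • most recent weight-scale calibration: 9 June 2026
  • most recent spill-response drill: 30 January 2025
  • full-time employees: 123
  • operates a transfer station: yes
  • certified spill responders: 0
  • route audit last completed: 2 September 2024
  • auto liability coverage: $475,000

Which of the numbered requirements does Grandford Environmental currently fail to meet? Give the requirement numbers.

1, 2, 3, 4, 5, 6, 7, 8, 9, 11, 12

1. auto liability coverage $475,000 < $550,000 → not met
2. condition 'operates a transfer station' holds; certified spill responders 0 < 3 → not met
3. closure/post-closure financial assurance $170,000 < $225,000 → not met
4. weight-scale calibration 278 days ago vs limit 270 → not met
5. landfill permit verification 131 days ago vs limit 120 → not met
6. route audit 923 days ago vs limit 730 → not met
7. pollution liability coverage $1,050,000 < $1,075,000 → not met
8. spill-response drill 773 days ago vs limit 730 → not met
9. vehicle leak inspection 34 days ago vs limit 30 → not met
10. driver safety training 130 days ago vs limit 180 → met
11. vehicles overdue for inspection 6 > 3 → not met
12. condition 'accepts hazardous waste' holds; drivers with hazwaste endorsement 4 < 5 → not met
Not met: 1, 2, 3, 4, 5, 6, 7, 8, 9, 11, 12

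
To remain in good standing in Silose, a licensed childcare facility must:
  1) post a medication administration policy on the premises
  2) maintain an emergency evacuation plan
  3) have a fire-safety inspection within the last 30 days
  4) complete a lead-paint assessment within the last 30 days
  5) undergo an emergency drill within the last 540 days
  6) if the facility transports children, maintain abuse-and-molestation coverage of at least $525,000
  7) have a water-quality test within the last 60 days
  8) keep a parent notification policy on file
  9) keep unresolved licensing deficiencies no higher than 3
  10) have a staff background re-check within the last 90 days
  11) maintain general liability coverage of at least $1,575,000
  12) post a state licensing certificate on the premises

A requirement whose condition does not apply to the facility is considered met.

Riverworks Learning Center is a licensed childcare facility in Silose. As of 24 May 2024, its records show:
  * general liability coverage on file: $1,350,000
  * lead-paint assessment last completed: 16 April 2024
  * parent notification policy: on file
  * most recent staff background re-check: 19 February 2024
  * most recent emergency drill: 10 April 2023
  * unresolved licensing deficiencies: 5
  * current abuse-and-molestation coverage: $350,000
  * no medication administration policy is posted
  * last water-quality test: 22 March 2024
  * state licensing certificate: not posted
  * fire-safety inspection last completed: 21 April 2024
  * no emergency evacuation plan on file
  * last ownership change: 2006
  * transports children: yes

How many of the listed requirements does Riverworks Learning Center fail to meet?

10

1. medication administration policy absent → not met
2. emergency evacuation plan absent → not met
3. fire-safety inspection 33 days ago vs limit 30 → not met
4. lead-paint assessment 38 days ago vs limit 30 → not met
5. emergency drill 410 days ago vs limit 540 → met
6. condition 'transports children' holds; abuse-and-molestation coverage $350,000 < $525,000 → not met
7. water-quality test 63 days ago vs limit 60 → not met
8. parent notification policy present → met
9. unresolved licensing deficiencies 5 > 3 → not met
10. staff background re-check 95 days ago vs limit 90 → not met
11. general liability coverage $1,350,000 < $1,575,000 → not met
12. state licensing certificate absent → not met
Not met: 10 of 12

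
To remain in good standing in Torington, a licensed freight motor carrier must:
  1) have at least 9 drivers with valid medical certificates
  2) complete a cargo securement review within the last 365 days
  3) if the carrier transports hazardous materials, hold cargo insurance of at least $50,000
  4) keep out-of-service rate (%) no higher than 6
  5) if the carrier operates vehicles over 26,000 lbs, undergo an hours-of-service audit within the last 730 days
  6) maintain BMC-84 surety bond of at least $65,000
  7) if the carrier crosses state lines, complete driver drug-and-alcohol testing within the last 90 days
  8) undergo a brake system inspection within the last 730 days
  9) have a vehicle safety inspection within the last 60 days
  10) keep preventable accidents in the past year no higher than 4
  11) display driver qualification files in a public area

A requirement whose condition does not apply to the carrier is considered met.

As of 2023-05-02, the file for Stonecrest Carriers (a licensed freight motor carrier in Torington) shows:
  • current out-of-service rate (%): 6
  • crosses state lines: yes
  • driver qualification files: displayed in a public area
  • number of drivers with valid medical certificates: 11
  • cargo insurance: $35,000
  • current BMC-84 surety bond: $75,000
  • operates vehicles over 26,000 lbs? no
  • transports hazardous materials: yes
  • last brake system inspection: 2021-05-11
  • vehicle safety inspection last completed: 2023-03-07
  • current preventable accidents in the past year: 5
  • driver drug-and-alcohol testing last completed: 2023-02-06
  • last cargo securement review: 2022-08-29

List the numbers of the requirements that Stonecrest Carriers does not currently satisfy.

3, 10

1. drivers with valid medical certificates 11 ≥ 9 → met
2. cargo securement review 246 days ago vs limit 365 → met
3. condition 'transports hazardous materials' holds; cargo insurance $35,000 < $50,000 → not met
4. out-of-service rate (%) 6 ≤ 6 → met
5. condition 'operates vehicles over 26,000 lbs' does not hold → requirement n/a → met
6. BMC-84 surety bond $75,000 ≥ $65,000 → met
7. condition 'crosses state lines' holds; driver drug-and-alcohol testing 85 days ago vs limit 90 → met
8. brake system inspection 721 days ago vs limit 730 → met
9. vehicle safety inspection 56 days ago vs limit 60 → met
10. preventable accidents in the past year 5 > 4 → not met
11. driver qualification files present → met
Not met: 3, 10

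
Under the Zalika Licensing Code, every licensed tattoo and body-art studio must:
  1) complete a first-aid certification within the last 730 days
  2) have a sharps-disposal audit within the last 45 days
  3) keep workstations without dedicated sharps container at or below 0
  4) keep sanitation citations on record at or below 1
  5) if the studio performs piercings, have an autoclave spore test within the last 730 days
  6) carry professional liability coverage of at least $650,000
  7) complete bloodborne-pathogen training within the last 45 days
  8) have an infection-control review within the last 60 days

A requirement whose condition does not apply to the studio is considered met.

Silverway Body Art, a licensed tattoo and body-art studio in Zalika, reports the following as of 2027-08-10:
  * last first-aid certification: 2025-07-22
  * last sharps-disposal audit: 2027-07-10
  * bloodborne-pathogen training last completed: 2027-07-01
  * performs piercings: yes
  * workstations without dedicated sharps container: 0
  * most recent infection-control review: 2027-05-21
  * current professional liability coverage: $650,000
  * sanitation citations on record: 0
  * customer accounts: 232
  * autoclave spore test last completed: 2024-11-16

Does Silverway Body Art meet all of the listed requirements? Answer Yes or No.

1. first-aid certification 749 days ago vs limit 730 → not met
2. sharps-disposal audit 31 days ago vs limit 45 → met
3. workstations without dedicated sharps container 0 ≤ 0 → met
4. sanitation citations on record 0 ≤ 1 → met
5. condition 'performs piercings' holds; autoclave spore test 997 days ago vs limit 730 → not met
6. professional liability coverage $650,000 ≥ $650,000 → met
7. bloodborne-pathogen training 40 days ago vs limit 45 → met
8. infection-control review 81 days ago vs limit 60 → not met
Not met: 1, 5, 8

No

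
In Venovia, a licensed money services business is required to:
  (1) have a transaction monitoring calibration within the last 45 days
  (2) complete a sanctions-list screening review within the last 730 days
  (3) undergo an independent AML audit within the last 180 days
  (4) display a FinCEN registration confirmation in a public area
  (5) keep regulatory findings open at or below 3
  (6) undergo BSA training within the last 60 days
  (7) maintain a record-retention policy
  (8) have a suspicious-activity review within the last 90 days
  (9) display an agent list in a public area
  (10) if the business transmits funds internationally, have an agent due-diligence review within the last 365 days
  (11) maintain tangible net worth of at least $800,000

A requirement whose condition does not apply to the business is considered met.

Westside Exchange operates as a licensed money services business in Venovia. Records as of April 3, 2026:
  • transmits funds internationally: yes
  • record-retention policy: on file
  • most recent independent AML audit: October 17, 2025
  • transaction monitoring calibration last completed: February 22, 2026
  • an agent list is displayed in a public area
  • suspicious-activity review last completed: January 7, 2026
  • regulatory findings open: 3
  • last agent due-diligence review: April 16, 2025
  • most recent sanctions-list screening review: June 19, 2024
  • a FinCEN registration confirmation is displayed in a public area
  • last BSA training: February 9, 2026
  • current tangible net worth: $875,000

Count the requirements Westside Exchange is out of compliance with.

1. transaction monitoring calibration 40 days ago vs limit 45 → met
2. sanctions-list screening review 653 days ago vs limit 730 → met
3. independent AML audit 168 days ago vs limit 180 → met
4. FinCEN registration confirmation present → met
5. regulatory findings open 3 ≤ 3 → met
6. BSA training 53 days ago vs limit 60 → met
7. record-retention policy present → met
8. suspicious-activity review 86 days ago vs limit 90 → met
9. agent list present → met
10. condition 'transmits funds internationally' holds; agent due-diligence review 352 days ago vs limit 365 → met
11. tangible net worth $875,000 ≥ $800,000 → met
Not met: 0 of 11

0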